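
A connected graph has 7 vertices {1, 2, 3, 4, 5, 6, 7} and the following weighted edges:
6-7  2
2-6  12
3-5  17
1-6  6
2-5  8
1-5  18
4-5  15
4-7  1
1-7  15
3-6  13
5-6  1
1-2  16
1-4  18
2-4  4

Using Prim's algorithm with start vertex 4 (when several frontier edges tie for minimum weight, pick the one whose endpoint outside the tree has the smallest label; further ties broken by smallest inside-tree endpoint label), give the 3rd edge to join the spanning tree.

Grow the tree from 4 using Prim:
Step 1: frontier [4-7 1, 2-4 4, 4-5 15, 1-4 18] → take 4-7 (1); add 7.
Step 2: frontier [2-4 4, 4-5 15, 1-4 18, 6-7 2, 1-7 15] → take 6-7 (2); add 6.
Step 3: frontier [2-4 4, 4-5 15, 1-4 18, 5-6 1, 1-6 6, 2-6 12, 3-6 13, 1-7 15] → take 5-6 (1); add 5.
Step 4: frontier [2-4 4, 1-4 18, 2-5 8, 3-5 17, 1-5 18, 1-6 6, 2-6 12, 3-6 13, 1-7 15] → take 2-4 (4); add 2.
Step 5: frontier [1-2 16, 1-4 18, 3-5 17, 1-5 18, 1-6 6, 3-6 13, 1-7 15] → take 1-6 (6); add 1.
Step 6: frontier [3-5 17, 3-6 13] → take 3-6 (13); add 3.
The 3rd edge added is 5-6.

5-6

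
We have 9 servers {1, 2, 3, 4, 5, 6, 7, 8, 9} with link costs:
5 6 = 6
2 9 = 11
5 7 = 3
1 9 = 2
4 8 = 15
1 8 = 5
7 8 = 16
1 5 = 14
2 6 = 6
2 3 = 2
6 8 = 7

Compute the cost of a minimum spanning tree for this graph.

Kruskal's algorithm — process edges by increasing weight (ties by edge label):
1 9 (2): add — endpoints in different components.
2 3 (2): add — endpoints in different components.
5 7 (3): add — endpoints in different components.
1 8 (5): add — endpoints in different components.
2 6 (6): add — endpoints in different components.
5 6 (6): add — endpoints in different components.
6 8 (7): add — endpoints in different components.
2 9 (11): skip — 2 and 9 already connected.
1 5 (14): skip — 1 and 5 already connected.
4 8 (15): add — endpoints in different components.
MST edges: 1 9, 2 3, 5 7, 1 8, 2 6, 5 6, 6 8, 4 8; total weight 2+2+3+5+6+6+7+15 = 46.

46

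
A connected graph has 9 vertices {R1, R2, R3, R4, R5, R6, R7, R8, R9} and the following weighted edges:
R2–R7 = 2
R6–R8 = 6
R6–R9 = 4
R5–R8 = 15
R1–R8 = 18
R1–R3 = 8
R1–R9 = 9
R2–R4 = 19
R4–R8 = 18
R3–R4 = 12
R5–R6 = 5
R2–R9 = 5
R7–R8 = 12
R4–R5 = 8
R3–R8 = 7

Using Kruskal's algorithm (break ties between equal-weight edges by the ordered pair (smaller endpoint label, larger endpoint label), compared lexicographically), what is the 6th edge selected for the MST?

R3-R8

Kruskal's algorithm — process edges by increasing weight (ties by edge label):
R2–R7 (2): add — endpoints in different components.
R6–R9 (4): add — endpoints in different components.
R2–R9 (5): add — endpoints in different components.
R5–R6 (5): add — endpoints in different components.
R6–R8 (6): add — endpoints in different components.
R3–R8 (7): add — endpoints in different components.
R1–R3 (8): add — endpoints in different components.
R4–R5 (8): add — endpoints in different components.
The 6th edge added is R3–R8.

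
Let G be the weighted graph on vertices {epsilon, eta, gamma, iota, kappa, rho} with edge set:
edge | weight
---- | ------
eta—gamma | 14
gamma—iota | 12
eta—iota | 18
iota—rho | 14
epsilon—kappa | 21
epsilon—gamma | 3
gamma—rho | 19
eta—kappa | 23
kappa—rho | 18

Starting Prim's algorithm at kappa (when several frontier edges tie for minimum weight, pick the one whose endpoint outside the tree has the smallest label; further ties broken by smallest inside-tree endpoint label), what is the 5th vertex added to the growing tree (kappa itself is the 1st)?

epsilon

Prim's algorithm from kappa:
Step 1: cheapest edge leaving the tree is kappa—rho (18); add rho.
Step 2: cheapest edge leaving the tree is iota—rho (14); add iota.
Step 3: cheapest edge leaving the tree is gamma—iota (12); add gamma.
Step 4: cheapest edge leaving the tree is epsilon—gamma (3); add epsilon.
Step 5: cheapest edge leaving the tree is eta—gamma (14); add eta.
Vertex order: kappa, rho, iota, gamma, epsilon, eta. The 5th vertex is epsilon.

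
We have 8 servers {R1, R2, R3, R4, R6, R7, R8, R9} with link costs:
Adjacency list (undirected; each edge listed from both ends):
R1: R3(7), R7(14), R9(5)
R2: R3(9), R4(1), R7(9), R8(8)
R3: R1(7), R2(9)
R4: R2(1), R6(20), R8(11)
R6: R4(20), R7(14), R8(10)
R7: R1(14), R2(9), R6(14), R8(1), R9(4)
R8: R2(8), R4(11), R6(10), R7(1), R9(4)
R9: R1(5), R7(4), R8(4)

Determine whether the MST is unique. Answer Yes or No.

Kruskal: consider edges lightest-first.
R2—R4 (1): add — endpoints in different components.
R7—R8 (1): add — endpoints in different components.
R7—R9 (4): add — endpoints in different components.
R8—R9 (4): skip — R9 and R8 already connected.
R1—R9 (5): add — endpoints in different components.
R1—R3 (7): add — endpoints in different components.
R2—R8 (8): add — endpoints in different components.
R2—R3 (9): skip — R2 and R3 already connected.
R2—R7 (9): skip — R7 and R2 already connected.
R6—R8 (10): add — endpoints in different components.
Non-tree edge R8—R9 has weight 4, equal to the heaviest edge on its tree cycle — swapping gives another MST of the same weight. Not unique.

No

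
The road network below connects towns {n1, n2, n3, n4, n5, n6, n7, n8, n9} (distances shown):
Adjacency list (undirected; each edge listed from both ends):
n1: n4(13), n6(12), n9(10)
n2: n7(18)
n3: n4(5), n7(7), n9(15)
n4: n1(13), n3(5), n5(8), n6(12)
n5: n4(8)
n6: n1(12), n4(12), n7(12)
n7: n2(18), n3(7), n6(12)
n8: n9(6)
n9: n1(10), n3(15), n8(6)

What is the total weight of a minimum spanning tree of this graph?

Kruskal's algorithm — process edges by increasing weight (ties by edge label):
n3 n4 (5): add — endpoints in different components.
n8 n9 (6): add — endpoints in different components.
n3 n7 (7): add — endpoints in different components.
n4 n5 (8): add — endpoints in different components.
n1 n9 (10): add — endpoints in different components.
n1 n6 (12): add — endpoints in different components.
n4 n6 (12): add — endpoints in different components.
n6 n7 (12): skip — n7 and n6 already connected.
n1 n4 (13): skip — n4 and n1 already connected.
n3 n9 (15): skip — n3 and n9 already connected.
n2 n7 (18): add — endpoints in different components.
MST edges: n3 n4, n8 n9, n3 n7, n4 n5, n1 n9, n1 n6, n4 n6, n2 n7; total weight 5+6+7+8+10+12+12+18 = 78.

78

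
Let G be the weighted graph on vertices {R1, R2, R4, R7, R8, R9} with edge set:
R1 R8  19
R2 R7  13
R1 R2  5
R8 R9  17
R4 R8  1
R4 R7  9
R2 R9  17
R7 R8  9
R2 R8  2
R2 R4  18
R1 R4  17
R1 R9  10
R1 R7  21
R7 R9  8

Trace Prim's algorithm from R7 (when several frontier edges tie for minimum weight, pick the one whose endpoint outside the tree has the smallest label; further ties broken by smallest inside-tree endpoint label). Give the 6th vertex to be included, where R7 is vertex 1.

Grow the tree from R7 using Prim:
Step 1: cheapest edge leaving the tree is R7 R9 (8); add R9.
Step 2: cheapest edge leaving the tree is R4 R7 (9); add R4.
Step 3: cheapest edge leaving the tree is R4 R8 (1); add R8.
Step 4: cheapest edge leaving the tree is R2 R8 (2); add R2.
Step 5: cheapest edge leaving the tree is R1 R2 (5); add R1.
Vertex order: R7, R9, R4, R8, R2, R1. The 6th vertex is R1.

R1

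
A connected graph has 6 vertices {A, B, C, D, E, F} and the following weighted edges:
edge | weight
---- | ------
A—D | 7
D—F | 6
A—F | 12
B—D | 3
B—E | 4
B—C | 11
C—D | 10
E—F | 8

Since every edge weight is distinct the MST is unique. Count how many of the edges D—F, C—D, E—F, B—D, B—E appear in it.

4

Kruskal's algorithm — process edges by increasing weight (ties by edge label):
B—D (3): add. Components now {A} {B,D} {C} {E} {F}
B—E (4): add. Components now {A} {B,D,E} {C} {F}
D—F (6): add. Components now {A} {B,D,E,F} {C}
A—D (7): add. Components now {A,B,D,E,F} {C}
E—F (8): skip — E and F already connected.
C—D (10): add. Components now {A,B,C,D,E,F}
MST edge set: {B—D, B—E, D—F, A—D, C—D}.
Of the listed edges, {D—F, C—D, B—D, B—E} are in the MST → 4.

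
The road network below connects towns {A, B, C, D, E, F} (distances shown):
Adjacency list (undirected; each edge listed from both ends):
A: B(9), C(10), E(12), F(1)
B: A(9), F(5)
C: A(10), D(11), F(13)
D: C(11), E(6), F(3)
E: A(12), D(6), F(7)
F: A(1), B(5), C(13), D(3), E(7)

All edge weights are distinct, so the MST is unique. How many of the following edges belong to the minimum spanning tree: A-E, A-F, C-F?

Sort edges by weight, then run Kruskal:
A-F (1): add — endpoints in different components.
D-F (3): add — endpoints in different components.
B-F (5): add — endpoints in different components.
D-E (6): add — endpoints in different components.
E-F (7): skip — E and F already connected.
A-B (9): skip — A and B already connected.
A-C (10): add — endpoints in different components.
MST edge set: {A-F, D-F, B-F, D-E, A-C}.
Of the listed edges, {A-F} are in the MST → 1.

1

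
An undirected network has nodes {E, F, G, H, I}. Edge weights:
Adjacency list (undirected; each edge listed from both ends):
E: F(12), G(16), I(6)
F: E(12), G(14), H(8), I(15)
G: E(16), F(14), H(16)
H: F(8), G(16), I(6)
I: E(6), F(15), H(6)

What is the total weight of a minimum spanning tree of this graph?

34

Sort edges by weight, then run Kruskal:
E–I (6): add. Components now {E,I} {F} {G} {H}
H–I (6): add. Components now {E,H,I} {F} {G}
F–H (8): add. Components now {E,F,H,I} {G}
E–F (12): skip — E and F already connected.
F–G (14): add. Components now {E,F,G,H,I}
MST edges: E–I, H–I, F–H, F–G; total weight 6+6+8+14 = 34.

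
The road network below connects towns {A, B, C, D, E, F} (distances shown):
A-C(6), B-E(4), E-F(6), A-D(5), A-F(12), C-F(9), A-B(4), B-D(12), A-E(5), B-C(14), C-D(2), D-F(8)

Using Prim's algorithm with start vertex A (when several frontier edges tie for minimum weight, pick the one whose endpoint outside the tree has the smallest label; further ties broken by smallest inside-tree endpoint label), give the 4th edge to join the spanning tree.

C-D

Grow the tree from A using Prim:
Step 1: frontier [A-B 4, A-D 5, A-E 5, A-C 6, A-F 12] → take A-B (4); add B.
Step 2: frontier [A-D 5, A-E 5, A-C 6, A-F 12, B-E 4, B-D 12, B-C 14] → take B-E (4); add E.
Step 3: frontier [A-D 5, A-C 6, A-F 12, B-D 12, B-C 14, E-F 6] → take A-D (5); add D.
Step 4: frontier [A-C 6, A-F 12, B-C 14, C-D 2, D-F 8, E-F 6] → take C-D (2); add C.
Step 5: frontier [A-F 12, C-F 9, D-F 8, E-F 6] → take E-F (6); add F.
The 4th edge added is C-D.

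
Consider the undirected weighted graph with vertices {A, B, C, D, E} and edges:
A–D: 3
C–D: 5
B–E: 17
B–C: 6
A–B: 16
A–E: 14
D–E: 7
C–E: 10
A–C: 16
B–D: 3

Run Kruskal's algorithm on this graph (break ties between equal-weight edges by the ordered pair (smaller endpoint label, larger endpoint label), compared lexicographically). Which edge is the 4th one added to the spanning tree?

D-E

Kruskal: consider edges lightest-first.
A–D (3): add — endpoints in different components.
B–D (3): add — endpoints in different components.
C–D (5): add — endpoints in different components.
B–C (6): skip — B and C already connected.
D–E (7): add — endpoints in different components.
The 4th edge added is D–E.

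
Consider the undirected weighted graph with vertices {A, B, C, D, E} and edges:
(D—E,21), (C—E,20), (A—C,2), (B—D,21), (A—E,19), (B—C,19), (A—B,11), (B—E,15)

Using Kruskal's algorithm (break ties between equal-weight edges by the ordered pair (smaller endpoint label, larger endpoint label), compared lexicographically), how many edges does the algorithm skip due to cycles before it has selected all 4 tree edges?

Kruskal's algorithm — process edges by increasing weight (ties by edge label):
A—C (2): add. Components now {A,C} {B} {D} {E}
A—B (11): add. Components now {A,B,C} {D} {E}
B—E (15): add. Components now {A,B,C,E} {D}
A—E (19): skip — A and E already connected.
B—C (19): skip — B and C already connected.
C—E (20): skip — C and E already connected.
B—D (21): add. Components now {A,B,C,D,E}
Edges rejected before the tree was complete: 3.

3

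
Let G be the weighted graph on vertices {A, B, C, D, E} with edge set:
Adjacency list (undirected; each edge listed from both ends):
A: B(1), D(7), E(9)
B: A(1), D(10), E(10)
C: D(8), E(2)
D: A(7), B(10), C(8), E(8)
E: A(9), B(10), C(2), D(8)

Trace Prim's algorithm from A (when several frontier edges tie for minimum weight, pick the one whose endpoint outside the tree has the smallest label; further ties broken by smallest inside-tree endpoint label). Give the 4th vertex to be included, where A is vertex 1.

C

Grow the tree from A using Prim:
Step 1: cheapest edge leaving the tree is A B (1); add B.
Step 2: cheapest edge leaving the tree is A D (7); add D.
Step 3: cheapest edge leaving the tree is C D (8); add C.
Step 4: cheapest edge leaving the tree is C E (2); add E.
Vertex order: A, B, D, C, E. The 4th vertex is C.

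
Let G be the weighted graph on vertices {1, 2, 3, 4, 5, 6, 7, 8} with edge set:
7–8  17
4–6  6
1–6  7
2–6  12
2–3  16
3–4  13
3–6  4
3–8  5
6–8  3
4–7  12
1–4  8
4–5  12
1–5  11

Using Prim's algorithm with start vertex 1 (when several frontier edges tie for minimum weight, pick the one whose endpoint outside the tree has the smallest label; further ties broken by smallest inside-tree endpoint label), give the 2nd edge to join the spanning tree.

Prim, starting at 1.
Step 1: cheapest edge leaving the tree is 1–6 (7); add 6.
Step 2: cheapest edge leaving the tree is 6–8 (3); add 8.
Step 3: cheapest edge leaving the tree is 3–6 (4); add 3.
Step 4: cheapest edge leaving the tree is 4–6 (6); add 4.
Step 5: cheapest edge leaving the tree is 1–5 (11); add 5.
Step 6: cheapest edge leaving the tree is 2–6 (12); add 2.
Step 7: cheapest edge leaving the tree is 4–7 (12); add 7.
The 2nd edge added is 6–8.

6-8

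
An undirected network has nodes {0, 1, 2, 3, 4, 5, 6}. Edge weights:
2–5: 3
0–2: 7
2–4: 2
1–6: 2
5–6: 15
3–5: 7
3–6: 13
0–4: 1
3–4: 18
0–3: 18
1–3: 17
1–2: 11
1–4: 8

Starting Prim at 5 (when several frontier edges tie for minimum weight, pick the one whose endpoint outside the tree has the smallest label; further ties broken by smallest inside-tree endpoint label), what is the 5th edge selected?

1-4

Grow the tree from 5 using Prim:
Step 1: frontier [2–5 3, 3–5 7, 5–6 15] → take 2–5 (3); add 2.
Step 2: frontier [2–4 2, 0–2 7, 1–2 11, 3–5 7, 5–6 15] → take 2–4 (2); add 4.
Step 3: frontier [0–2 7, 1–2 11, 0–4 1, 1–4 8, 3–4 18, 3–5 7, 5–6 15] → take 0–4 (1); add 0.
Step 4: frontier [0–3 18, 1–2 11, 1–4 8, 3–4 18, 3–5 7, 5–6 15] → take 3–5 (7); add 3.
Step 5: frontier [1–2 11, 3–6 13, 1–3 17, 1–4 8, 5–6 15] → take 1–4 (8); add 1.
Step 6: frontier [1–6 2, 3–6 13, 5–6 15] → take 1–6 (2); add 6.
The 5th edge added is 1–4.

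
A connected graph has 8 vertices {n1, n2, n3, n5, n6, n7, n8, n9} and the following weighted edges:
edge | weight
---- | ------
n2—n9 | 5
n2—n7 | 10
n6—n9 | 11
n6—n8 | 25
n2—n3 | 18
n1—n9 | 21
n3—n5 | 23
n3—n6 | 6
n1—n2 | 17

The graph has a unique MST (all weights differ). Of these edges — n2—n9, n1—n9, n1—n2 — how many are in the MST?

2

Kruskal: consider edges lightest-first.
n2—n9 (5): add — endpoints in different components.
n3—n6 (6): add — endpoints in different components.
n2—n7 (10): add — endpoints in different components.
n6—n9 (11): add — endpoints in different components.
n1—n2 (17): add — endpoints in different components.
n2—n3 (18): skip — n3 and n2 already connected.
n1—n9 (21): skip — n1 and n9 already connected.
n3—n5 (23): add — endpoints in different components.
n6—n8 (25): add — endpoints in different components.
MST edge set: {n2—n9, n3—n6, n2—n7, n6—n9, n1—n2, n3—n5, n6—n8}.
Of the listed edges, {n2—n9, n1—n2} are in the MST → 2.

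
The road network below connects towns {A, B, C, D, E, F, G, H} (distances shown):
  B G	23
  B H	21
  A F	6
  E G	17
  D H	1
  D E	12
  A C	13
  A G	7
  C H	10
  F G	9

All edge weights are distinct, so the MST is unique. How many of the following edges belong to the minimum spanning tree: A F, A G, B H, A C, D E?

Kruskal's algorithm — process edges by increasing weight (ties by edge label):
D H (1): add — endpoints in different components.
A F (6): add — endpoints in different components.
A G (7): add — endpoints in different components.
F G (9): skip — F and G already connected.
C H (10): add — endpoints in different components.
D E (12): add — endpoints in different components.
A C (13): add — endpoints in different components.
E G (17): skip — E and G already connected.
B H (21): add — endpoints in different components.
MST edge set: {D H, A F, A G, C H, D E, A C, B H}.
Of the listed edges, {A F, A G, B H, A C, D E} are in the MST → 5.

5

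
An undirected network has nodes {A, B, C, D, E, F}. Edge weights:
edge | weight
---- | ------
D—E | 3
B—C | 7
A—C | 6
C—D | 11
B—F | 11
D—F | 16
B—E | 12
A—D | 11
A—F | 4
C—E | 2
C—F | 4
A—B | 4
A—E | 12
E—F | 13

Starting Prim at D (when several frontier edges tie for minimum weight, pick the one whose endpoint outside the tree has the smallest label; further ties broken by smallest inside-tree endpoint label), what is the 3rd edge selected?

C-F

Prim's algorithm from D:
Step 1: frontier [D—E 3, A—D 11, C—D 11, D—F 16] → take D—E (3); add E.
Step 2: frontier [A—D 11, C—D 11, D—F 16, C—E 2, A—E 12, B—E 12, E—F 13] → take C—E (2); add C.
Step 3: frontier [C—F 4, A—C 6, B—C 7, A—D 11, D—F 16, A—E 12, B—E 12, E—F 13] → take C—F (4); add F.
Step 4: frontier [A—C 6, B—C 7, A—D 11, A—E 12, B—E 12, A—F 4, B—F 11] → take A—F (4); add A.
Step 5: frontier [A—B 4, B—C 7, B—E 12, B—F 11] → take A—B (4); add B.
The 3rd edge added is C—F.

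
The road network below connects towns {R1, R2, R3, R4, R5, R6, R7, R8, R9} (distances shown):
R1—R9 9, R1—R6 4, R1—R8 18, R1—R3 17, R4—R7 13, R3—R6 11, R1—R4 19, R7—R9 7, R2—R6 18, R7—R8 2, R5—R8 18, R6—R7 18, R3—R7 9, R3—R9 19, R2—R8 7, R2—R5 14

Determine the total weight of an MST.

65

Prim, starting at R2.
Step 1: cheapest edge leaving the tree is R2—R8 (7); add R8.
Step 2: cheapest edge leaving the tree is R7—R8 (2); add R7.
Step 3: cheapest edge leaving the tree is R7—R9 (7); add R9.
Step 4: cheapest edge leaving the tree is R1—R9 (9); add R1.
Step 5: cheapest edge leaving the tree is R1—R6 (4); add R6.
Step 6: cheapest edge leaving the tree is R3—R7 (9); add R3.
Step 7: cheapest edge leaving the tree is R4—R7 (13); add R4.
Step 8: cheapest edge leaving the tree is R2—R5 (14); add R5.
MST edges: R2—R8, R7—R8, R7—R9, R1—R9, R1—R6, R3—R7, R4—R7, R2—R5; total weight 7+2+7+9+4+9+13+14 = 65.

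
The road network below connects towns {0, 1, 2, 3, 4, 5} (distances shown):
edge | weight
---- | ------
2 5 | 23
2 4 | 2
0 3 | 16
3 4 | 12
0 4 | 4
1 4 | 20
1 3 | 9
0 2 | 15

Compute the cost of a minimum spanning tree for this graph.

50

Kruskal's algorithm — process edges by increasing weight (ties by edge label):
2 4 (2): add. Components now {0} {1} {2,4} {3} {5}
0 4 (4): add. Components now {0,2,4} {1} {3} {5}
1 3 (9): add. Components now {0,2,4} {1,3} {5}
3 4 (12): add. Components now {0,1,2,3,4} {5}
0 2 (15): skip — 0 and 2 already connected.
0 3 (16): skip — 0 and 3 already connected.
1 4 (20): skip — 1 and 4 already connected.
2 5 (23): add. Components now {0,1,2,3,4,5}
MST edges: 2 4, 0 4, 1 3, 3 4, 2 5; total weight 2+4+9+12+23 = 50.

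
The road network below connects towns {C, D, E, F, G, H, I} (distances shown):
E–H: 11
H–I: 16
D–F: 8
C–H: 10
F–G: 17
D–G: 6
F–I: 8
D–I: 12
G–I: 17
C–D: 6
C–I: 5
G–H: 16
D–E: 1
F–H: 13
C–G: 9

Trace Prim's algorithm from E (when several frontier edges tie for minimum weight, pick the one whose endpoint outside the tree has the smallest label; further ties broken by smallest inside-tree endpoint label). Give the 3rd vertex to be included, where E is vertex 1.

C

Prim's algorithm from E:
Step 1: cheapest edge leaving the tree is D–E (1); add D.
Step 2: cheapest edge leaving the tree is C–D (6); add C.
Step 3: cheapest edge leaving the tree is C–I (5); add I.
Step 4: cheapest edge leaving the tree is D–G (6); add G.
Step 5: cheapest edge leaving the tree is D–F (8); add F.
Step 6: cheapest edge leaving the tree is C–H (10); add H.
Vertex order: E, D, C, I, G, F, H. The 3rd vertex is C.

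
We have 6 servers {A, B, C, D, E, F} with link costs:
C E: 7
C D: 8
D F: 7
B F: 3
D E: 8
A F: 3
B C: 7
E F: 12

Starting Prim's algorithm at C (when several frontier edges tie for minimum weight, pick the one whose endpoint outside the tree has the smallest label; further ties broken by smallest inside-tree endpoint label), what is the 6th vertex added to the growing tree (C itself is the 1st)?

Prim, starting at C.
Step 1: cheapest edge leaving the tree is B C (7); add B.
Step 2: cheapest edge leaving the tree is B F (3); add F.
Step 3: cheapest edge leaving the tree is A F (3); add A.
Step 4: cheapest edge leaving the tree is D F (7); add D.
Step 5: cheapest edge leaving the tree is C E (7); add E.
Vertex order: C, B, F, A, D, E. The 6th vertex is E.

E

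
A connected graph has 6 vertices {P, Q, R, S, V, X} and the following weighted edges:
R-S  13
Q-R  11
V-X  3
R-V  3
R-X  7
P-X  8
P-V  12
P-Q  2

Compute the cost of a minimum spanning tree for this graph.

Sort edges by weight, then run Kruskal:
P-Q (2): add. Components now {X} {V} {S} {P,Q} {R}
R-V (3): add. Components now {X} {R,V} {S} {P,Q}
V-X (3): add. Components now {R,V,X} {S} {P,Q}
R-X (7): skip — X and R already connected.
P-X (8): add. Components now {P,Q,R,V,X} {S}
Q-R (11): skip — Q and R already connected.
P-V (12): skip — V and P already connected.
R-S (13): add. Components now {P,Q,R,S,V,X}
MST edges: P-Q, R-V, V-X, P-X, R-S; total weight 2+3+3+8+13 = 29.

29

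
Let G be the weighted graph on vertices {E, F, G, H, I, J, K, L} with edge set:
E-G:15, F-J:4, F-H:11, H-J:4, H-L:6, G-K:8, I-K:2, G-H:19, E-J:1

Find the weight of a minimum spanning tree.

40

Kruskal: consider edges lightest-first.
E-J (1): add — endpoints in different components.
I-K (2): add — endpoints in different components.
F-J (4): add — endpoints in different components.
H-J (4): add — endpoints in different components.
H-L (6): add — endpoints in different components.
G-K (8): add — endpoints in different components.
F-H (11): skip — F and H already connected.
E-G (15): add — endpoints in different components.
MST edges: E-J, I-K, F-J, H-J, H-L, G-K, E-G; total weight 1+2+4+4+6+8+15 = 40.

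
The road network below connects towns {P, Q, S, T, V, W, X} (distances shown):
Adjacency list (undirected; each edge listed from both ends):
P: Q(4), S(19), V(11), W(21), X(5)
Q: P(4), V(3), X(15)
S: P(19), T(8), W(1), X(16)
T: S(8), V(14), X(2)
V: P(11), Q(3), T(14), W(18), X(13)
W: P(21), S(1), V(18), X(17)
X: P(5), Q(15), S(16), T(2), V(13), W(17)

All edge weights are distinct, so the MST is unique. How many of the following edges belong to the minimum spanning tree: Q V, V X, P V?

Kruskal: consider edges lightest-first.
S W (1): add. Components now {Q} {T} {X} {S,W} {V} {P}
T X (2): add. Components now {Q} {T,X} {S,W} {V} {P}
Q V (3): add. Components now {Q,V} {T,X} {S,W} {P}
P Q (4): add. Components now {P,Q,V} {T,X} {S,W}
P X (5): add. Components now {P,Q,T,V,X} {S,W}
S T (8): add. Components now {P,Q,S,T,V,W,X}
MST edge set: {S W, T X, Q V, P Q, P X, S T}.
Of the listed edges, {Q V} are in the MST → 1.

1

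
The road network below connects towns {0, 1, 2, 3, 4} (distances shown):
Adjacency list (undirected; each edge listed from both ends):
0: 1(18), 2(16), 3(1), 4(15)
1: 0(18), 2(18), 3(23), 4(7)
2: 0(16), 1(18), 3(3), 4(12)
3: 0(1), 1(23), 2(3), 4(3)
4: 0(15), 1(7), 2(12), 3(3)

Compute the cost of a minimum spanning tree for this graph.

Kruskal's algorithm — process edges by increasing weight (ties by edge label):
0-3 (1): add. Components now {0,3} {1} {2} {4}
2-3 (3): add. Components now {0,2,3} {1} {4}
3-4 (3): add. Components now {0,2,3,4} {1}
1-4 (7): add. Components now {0,1,2,3,4}
MST edges: 0-3, 2-3, 3-4, 1-4; total weight 1+3+3+7 = 14.

14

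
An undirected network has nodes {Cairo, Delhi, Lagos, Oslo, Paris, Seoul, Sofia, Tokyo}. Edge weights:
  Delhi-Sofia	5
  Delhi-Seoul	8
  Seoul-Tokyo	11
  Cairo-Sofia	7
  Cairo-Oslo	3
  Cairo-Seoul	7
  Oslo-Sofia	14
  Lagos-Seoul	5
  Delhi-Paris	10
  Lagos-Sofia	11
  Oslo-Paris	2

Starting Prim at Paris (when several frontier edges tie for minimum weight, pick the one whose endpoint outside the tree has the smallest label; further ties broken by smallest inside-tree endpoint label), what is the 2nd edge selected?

Cairo-Oslo

Grow the tree from Paris using Prim:
Step 1: cheapest edge leaving the tree is Oslo-Paris (2); add Oslo.
Step 2: cheapest edge leaving the tree is Cairo-Oslo (3); add Cairo.
Step 3: cheapest edge leaving the tree is Cairo-Seoul (7); add Seoul.
Step 4: cheapest edge leaving the tree is Lagos-Seoul (5); add Lagos.
Step 5: cheapest edge leaving the tree is Cairo-Sofia (7); add Sofia.
Step 6: cheapest edge leaving the tree is Delhi-Sofia (5); add Delhi.
Step 7: cheapest edge leaving the tree is Seoul-Tokyo (11); add Tokyo.
The 2nd edge added is Cairo-Oslo.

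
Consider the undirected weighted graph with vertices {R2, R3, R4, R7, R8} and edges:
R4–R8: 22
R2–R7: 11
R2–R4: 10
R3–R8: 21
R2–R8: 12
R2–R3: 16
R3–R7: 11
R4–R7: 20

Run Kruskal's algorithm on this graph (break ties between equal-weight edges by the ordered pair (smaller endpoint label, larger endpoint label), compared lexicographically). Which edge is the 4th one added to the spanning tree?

Sort edges by weight, then run Kruskal:
R2–R4 (10): add. Components now {R2,R4} {R7} {R8} {R3}
R2–R7 (11): add. Components now {R2,R4,R7} {R8} {R3}
R3–R7 (11): add. Components now {R2,R3,R4,R7} {R8}
R2–R8 (12): add. Components now {R2,R3,R4,R7,R8}
The 4th edge added is R2–R8.

R2-R8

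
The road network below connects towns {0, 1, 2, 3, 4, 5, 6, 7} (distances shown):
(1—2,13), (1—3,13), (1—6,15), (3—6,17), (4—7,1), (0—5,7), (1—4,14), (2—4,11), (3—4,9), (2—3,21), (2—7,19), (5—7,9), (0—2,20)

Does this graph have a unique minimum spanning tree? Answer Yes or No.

Sort edges by weight, then run Kruskal:
4—7 (1): add — endpoints in different components.
0—5 (7): add — endpoints in different components.
3—4 (9): add — endpoints in different components.
5—7 (9): add — endpoints in different components.
2—4 (11): add — endpoints in different components.
1—2 (13): add — endpoints in different components.
1—3 (13): skip — 1 and 3 already connected.
1—4 (14): skip — 1 and 4 already connected.
1—6 (15): add — endpoints in different components.
Non-tree edge 1—3 has weight 13, equal to the heaviest edge on its tree cycle — swapping gives another MST of the same weight. Not unique.

No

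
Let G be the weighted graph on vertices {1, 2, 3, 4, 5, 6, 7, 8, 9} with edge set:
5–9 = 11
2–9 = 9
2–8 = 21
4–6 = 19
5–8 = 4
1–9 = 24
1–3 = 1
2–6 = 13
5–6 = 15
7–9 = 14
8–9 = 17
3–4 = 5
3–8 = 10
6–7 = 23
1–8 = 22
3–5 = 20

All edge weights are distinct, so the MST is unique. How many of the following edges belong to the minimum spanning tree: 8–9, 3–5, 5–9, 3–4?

Sort edges by weight, then run Kruskal:
1–3 (1): add — endpoints in different components.
5–8 (4): add — endpoints in different components.
3–4 (5): add — endpoints in different components.
2–9 (9): add — endpoints in different components.
3–8 (10): add — endpoints in different components.
5–9 (11): add — endpoints in different components.
2–6 (13): add — endpoints in different components.
7–9 (14): add — endpoints in different components.
MST edge set: {1–3, 5–8, 3–4, 2–9, 3–8, 5–9, 2–6, 7–9}.
Of the listed edges, {5–9, 3–4} are in the MST → 2.

2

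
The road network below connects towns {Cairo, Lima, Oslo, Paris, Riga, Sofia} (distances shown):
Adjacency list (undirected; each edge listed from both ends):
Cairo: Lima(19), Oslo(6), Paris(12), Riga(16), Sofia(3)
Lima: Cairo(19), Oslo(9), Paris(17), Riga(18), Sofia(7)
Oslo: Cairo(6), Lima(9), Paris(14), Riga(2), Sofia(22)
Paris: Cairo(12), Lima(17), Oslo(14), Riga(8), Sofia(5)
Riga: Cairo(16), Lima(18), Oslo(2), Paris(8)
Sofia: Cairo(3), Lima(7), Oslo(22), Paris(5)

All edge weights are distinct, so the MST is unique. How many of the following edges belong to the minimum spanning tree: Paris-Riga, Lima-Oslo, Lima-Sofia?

1

Kruskal: consider edges lightest-first.
Oslo-Riga (2): add. Components now {Sofia} {Oslo,Riga} {Lima} {Cairo} {Paris}
Cairo-Sofia (3): add. Components now {Cairo,Sofia} {Oslo,Riga} {Lima} {Paris}
Paris-Sofia (5): add. Components now {Cairo,Paris,Sofia} {Oslo,Riga} {Lima}
Cairo-Oslo (6): add. Components now {Cairo,Oslo,Paris,Riga,Sofia} {Lima}
Lima-Sofia (7): add. Components now {Cairo,Lima,Oslo,Paris,Riga,Sofia}
MST edge set: {Oslo-Riga, Cairo-Sofia, Paris-Sofia, Cairo-Oslo, Lima-Sofia}.
Of the listed edges, {Lima-Sofia} are in the MST → 1.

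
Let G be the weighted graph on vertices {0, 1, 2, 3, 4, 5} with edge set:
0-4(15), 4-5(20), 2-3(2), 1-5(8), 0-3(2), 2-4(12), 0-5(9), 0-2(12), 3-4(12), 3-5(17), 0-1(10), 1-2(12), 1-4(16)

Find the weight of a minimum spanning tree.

33

Kruskal: consider edges lightest-first.
0-3 (2): add. Components now {0,3} {1} {2} {4} {5}
2-3 (2): add. Components now {0,2,3} {1} {4} {5}
1-5 (8): add. Components now {0,2,3} {1,5} {4}
0-5 (9): add. Components now {0,1,2,3,5} {4}
0-1 (10): skip — 0 and 1 already connected.
0-2 (12): skip — 0 and 2 already connected.
1-2 (12): skip — 1 and 2 already connected.
2-4 (12): add. Components now {0,1,2,3,4,5}
MST edges: 0-3, 2-3, 1-5, 0-5, 2-4; total weight 2+2+8+9+12 = 33.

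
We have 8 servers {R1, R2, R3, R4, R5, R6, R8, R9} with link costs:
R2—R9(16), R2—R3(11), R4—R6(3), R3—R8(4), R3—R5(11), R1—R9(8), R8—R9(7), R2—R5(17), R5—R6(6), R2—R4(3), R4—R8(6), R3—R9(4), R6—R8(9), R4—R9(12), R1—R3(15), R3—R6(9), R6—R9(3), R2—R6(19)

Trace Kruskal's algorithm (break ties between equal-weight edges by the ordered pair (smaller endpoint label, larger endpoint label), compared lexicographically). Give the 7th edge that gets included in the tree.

Kruskal: consider edges lightest-first.
R2—R4 (3): add — endpoints in different components.
R4—R6 (3): add — endpoints in different components.
R6—R9 (3): add — endpoints in different components.
R3—R8 (4): add — endpoints in different components.
R3—R9 (4): add — endpoints in different components.
R4—R8 (6): skip — R4 and R8 already connected.
R5—R6 (6): add — endpoints in different components.
R8—R9 (7): skip — R8 and R9 already connected.
R1—R9 (8): add — endpoints in different components.
The 7th edge added is R1—R9.

R1-R9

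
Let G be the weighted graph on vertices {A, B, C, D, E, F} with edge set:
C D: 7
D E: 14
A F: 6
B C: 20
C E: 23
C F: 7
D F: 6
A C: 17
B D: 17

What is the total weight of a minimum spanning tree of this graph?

50

Prim, starting at A.
Step 1: frontier [A F 6, A C 17] → take A F (6); add F.
Step 2: frontier [A C 17, D F 6, C F 7] → take D F (6); add D.
Step 3: frontier [A C 17, C D 7, D E 14, B D 17, C F 7] → take C D (7); add C.
Step 4: frontier [B C 20, C E 23, D E 14, B D 17] → take D E (14); add E.
Step 5: frontier [B C 20, B D 17] → take B D (17); add B.
MST edges: A F, D F, C D, D E, B D; total weight 6+6+7+14+17 = 50.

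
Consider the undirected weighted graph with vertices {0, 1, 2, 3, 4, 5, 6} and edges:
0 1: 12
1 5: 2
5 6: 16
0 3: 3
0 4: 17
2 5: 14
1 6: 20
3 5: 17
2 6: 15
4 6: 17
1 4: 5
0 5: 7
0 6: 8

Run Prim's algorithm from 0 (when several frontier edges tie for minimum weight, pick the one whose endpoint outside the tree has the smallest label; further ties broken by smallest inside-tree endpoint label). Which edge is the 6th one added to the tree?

Grow the tree from 0 using Prim:
Step 1: cheapest edge leaving the tree is 0 3 (3); add 3.
Step 2: cheapest edge leaving the tree is 0 5 (7); add 5.
Step 3: cheapest edge leaving the tree is 1 5 (2); add 1.
Step 4: cheapest edge leaving the tree is 1 4 (5); add 4.
Step 5: cheapest edge leaving the tree is 0 6 (8); add 6.
Step 6: cheapest edge leaving the tree is 2 5 (14); add 2.
The 6th edge added is 2 5.

2-5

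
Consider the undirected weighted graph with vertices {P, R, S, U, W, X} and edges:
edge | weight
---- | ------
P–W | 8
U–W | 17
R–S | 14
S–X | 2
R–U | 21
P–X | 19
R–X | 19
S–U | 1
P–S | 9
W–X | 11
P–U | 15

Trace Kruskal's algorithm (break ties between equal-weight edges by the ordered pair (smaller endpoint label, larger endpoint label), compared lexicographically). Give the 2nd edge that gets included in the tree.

S-X

Sort edges by weight, then run Kruskal:
S–U (1): add — endpoints in different components.
S–X (2): add — endpoints in different components.
P–W (8): add — endpoints in different components.
P–S (9): add — endpoints in different components.
W–X (11): skip — W and X already connected.
R–S (14): add — endpoints in different components.
The 2nd edge added is S–X.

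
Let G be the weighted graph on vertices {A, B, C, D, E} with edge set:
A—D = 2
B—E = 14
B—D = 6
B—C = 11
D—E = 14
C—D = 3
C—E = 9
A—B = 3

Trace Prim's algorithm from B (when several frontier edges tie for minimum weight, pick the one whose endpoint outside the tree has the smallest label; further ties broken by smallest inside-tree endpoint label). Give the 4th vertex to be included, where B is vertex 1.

Prim's algorithm from B:
Step 1: cheapest edge leaving the tree is A—B (3); add A.
Step 2: cheapest edge leaving the tree is A—D (2); add D.
Step 3: cheapest edge leaving the tree is C—D (3); add C.
Step 4: cheapest edge leaving the tree is C—E (9); add E.
Vertex order: B, A, D, C, E. The 4th vertex is C.

C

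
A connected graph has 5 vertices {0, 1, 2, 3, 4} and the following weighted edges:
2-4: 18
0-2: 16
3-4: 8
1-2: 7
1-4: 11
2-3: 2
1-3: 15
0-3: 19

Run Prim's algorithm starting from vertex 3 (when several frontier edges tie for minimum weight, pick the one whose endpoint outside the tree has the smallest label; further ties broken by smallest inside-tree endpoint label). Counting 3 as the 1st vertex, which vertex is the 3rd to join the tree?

1

Grow the tree from 3 using Prim:
Step 1: cheapest edge leaving the tree is 2-3 (2); add 2.
Step 2: cheapest edge leaving the tree is 1-2 (7); add 1.
Step 3: cheapest edge leaving the tree is 3-4 (8); add 4.
Step 4: cheapest edge leaving the tree is 0-2 (16); add 0.
Vertex order: 3, 2, 1, 4, 0. The 3rd vertex is 1.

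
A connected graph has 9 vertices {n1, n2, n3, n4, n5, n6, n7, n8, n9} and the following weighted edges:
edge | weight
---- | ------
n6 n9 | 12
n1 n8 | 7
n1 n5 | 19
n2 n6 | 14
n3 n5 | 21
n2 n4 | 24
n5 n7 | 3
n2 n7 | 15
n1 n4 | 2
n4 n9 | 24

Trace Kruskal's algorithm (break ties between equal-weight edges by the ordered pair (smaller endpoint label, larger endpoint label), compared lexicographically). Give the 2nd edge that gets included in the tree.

n5-n7

Sort edges by weight, then run Kruskal:
n1 n4 (2): add — endpoints in different components.
n5 n7 (3): add — endpoints in different components.
n1 n8 (7): add — endpoints in different components.
n6 n9 (12): add — endpoints in different components.
n2 n6 (14): add — endpoints in different components.
n2 n7 (15): add — endpoints in different components.
n1 n5 (19): add — endpoints in different components.
n3 n5 (21): add — endpoints in different components.
The 2nd edge added is n5 n7.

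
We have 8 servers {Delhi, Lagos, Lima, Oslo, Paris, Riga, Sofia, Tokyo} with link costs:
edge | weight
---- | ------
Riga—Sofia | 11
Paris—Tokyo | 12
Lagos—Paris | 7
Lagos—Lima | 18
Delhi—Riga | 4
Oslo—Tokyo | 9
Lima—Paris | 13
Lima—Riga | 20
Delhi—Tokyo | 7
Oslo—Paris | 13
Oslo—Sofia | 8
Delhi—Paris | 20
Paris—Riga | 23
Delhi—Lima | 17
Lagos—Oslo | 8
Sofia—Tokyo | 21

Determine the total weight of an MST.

56

Kruskal's algorithm — process edges by increasing weight (ties by edge label):
Delhi—Riga (4): add — endpoints in different components.
Delhi—Tokyo (7): add — endpoints in different components.
Lagos—Paris (7): add — endpoints in different components.
Lagos—Oslo (8): add — endpoints in different components.
Oslo—Sofia (8): add — endpoints in different components.
Oslo—Tokyo (9): add — endpoints in different components.
Riga—Sofia (11): skip — Riga and Sofia already connected.
Paris—Tokyo (12): skip — Tokyo and Paris already connected.
Lima—Paris (13): add — endpoints in different components.
MST edges: Delhi—Riga, Delhi—Tokyo, Lagos—Paris, Lagos—Oslo, Oslo—Sofia, Oslo—Tokyo, Lima—Paris; total weight 4+7+7+8+8+9+13 = 56.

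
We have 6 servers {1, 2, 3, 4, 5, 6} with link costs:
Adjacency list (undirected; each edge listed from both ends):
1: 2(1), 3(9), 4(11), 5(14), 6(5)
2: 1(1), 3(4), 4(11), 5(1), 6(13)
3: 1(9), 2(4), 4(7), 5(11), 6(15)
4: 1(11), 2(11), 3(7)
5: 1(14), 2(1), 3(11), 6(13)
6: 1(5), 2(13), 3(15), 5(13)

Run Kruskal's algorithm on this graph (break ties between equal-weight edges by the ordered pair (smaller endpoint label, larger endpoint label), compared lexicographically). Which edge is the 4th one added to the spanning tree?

Kruskal: consider edges lightest-first.
1–2 (1): add. Components now {1,2} {3} {4} {5} {6}
2–5 (1): add. Components now {1,2,5} {3} {4} {6}
2–3 (4): add. Components now {1,2,3,5} {4} {6}
1–6 (5): add. Components now {1,2,3,5,6} {4}
3–4 (7): add. Components now {1,2,3,4,5,6}
The 4th edge added is 1–6.

1-6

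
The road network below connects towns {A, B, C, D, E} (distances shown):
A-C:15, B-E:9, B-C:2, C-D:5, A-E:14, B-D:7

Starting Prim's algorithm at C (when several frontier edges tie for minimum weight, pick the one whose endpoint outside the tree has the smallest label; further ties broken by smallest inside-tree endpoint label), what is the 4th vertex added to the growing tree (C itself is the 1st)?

Grow the tree from C using Prim:
Step 1: cheapest edge leaving the tree is B-C (2); add B.
Step 2: cheapest edge leaving the tree is C-D (5); add D.
Step 3: cheapest edge leaving the tree is B-E (9); add E.
Step 4: cheapest edge leaving the tree is A-E (14); add A.
Vertex order: C, B, D, E, A. The 4th vertex is E.

E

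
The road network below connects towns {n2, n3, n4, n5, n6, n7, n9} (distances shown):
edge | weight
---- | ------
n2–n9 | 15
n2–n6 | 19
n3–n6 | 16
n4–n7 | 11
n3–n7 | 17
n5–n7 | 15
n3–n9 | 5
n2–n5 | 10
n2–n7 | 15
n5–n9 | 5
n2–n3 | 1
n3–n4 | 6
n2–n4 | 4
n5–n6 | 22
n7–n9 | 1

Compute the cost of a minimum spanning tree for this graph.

Sort edges by weight, then run Kruskal:
n2–n3 (1): add — endpoints in different components.
n7–n9 (1): add — endpoints in different components.
n2–n4 (4): add — endpoints in different components.
n3–n9 (5): add — endpoints in different components.
n5–n9 (5): add — endpoints in different components.
n3–n4 (6): skip — n4 and n3 already connected.
n2–n5 (10): skip — n5 and n2 already connected.
n4–n7 (11): skip — n4 and n7 already connected.
n2–n7 (15): skip — n2 and n7 already connected.
n2–n9 (15): skip — n2 and n9 already connected.
n5–n7 (15): skip — n5 and n7 already connected.
n3–n6 (16): add — endpoints in different components.
MST edges: n2–n3, n7–n9, n2–n4, n3–n9, n5–n9, n3–n6; total weight 1+1+4+5+5+16 = 32.

32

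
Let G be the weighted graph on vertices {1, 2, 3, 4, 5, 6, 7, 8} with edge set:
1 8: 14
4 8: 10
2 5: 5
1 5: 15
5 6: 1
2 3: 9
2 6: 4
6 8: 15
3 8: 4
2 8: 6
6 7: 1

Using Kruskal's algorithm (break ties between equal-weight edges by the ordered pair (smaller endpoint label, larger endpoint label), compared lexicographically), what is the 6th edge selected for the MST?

4-8

Sort edges by weight, then run Kruskal:
5 6 (1): add — endpoints in different components.
6 7 (1): add — endpoints in different components.
2 6 (4): add — endpoints in different components.
3 8 (4): add — endpoints in different components.
2 5 (5): skip — 2 and 5 already connected.
2 8 (6): add — endpoints in different components.
2 3 (9): skip — 2 and 3 already connected.
4 8 (10): add — endpoints in different components.
1 8 (14): add — endpoints in different components.
The 6th edge added is 4 8.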